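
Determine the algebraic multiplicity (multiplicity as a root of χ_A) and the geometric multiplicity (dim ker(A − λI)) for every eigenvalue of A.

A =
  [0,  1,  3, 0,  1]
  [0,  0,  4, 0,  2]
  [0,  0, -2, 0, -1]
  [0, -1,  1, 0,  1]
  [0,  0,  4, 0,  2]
λ = 0: alg = 5, geom = 3

Step 1 — factor the characteristic polynomial to read off the algebraic multiplicities:
  χ_A(x) = x^5

Step 2 — compute geometric multiplicities via the rank-nullity identity g(λ) = n − rank(A − λI):
  rank(A − (0)·I) = 2, so dim ker(A − (0)·I) = n − 2 = 3

Summary:
  λ = 0: algebraic multiplicity = 5, geometric multiplicity = 3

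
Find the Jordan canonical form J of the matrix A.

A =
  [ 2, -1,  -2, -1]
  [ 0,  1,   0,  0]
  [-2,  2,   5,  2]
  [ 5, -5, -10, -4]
J_2(1) ⊕ J_1(1) ⊕ J_1(1)

The characteristic polynomial is
  det(x·I − A) = x^4 - 4*x^3 + 6*x^2 - 4*x + 1 = (x - 1)^4

Eigenvalues and multiplicities (the geometric multiplicity of λ is n − rank(A − λI), which equals the number of Jordan blocks for λ):
  λ = 1: algebraic multiplicity = 4, geometric multiplicity = 3

Determining the block sizes for each eigenvalue:
  λ = 1: 3 blocks summing to 4 forces exactly one block of size 2 and the rest size 1 → block sizes [2, 1, 1]

Assembling the blocks gives a Jordan form
J =
  [1, 1, 0, 0]
  [0, 1, 0, 0]
  [0, 0, 1, 0]
  [0, 0, 0, 1]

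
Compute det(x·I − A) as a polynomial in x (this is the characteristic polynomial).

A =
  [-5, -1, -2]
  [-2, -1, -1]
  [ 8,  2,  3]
x^3 + 3*x^2 + 3*x + 1

Expanding det(x·I − A) (e.g. by cofactor expansion or by noting that A is similar to its Jordan form J, which has the same characteristic polynomial as A) gives
  χ_A(x) = x^3 + 3*x^2 + 3*x + 1
which factors as (x + 1)^3. The eigenvalues (with algebraic multiplicities) are λ = -1 with multiplicity 3.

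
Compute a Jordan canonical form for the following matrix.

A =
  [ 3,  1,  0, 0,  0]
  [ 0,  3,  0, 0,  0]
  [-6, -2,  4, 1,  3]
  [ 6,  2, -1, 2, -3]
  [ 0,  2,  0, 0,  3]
J_2(3) ⊕ J_2(3) ⊕ J_1(3)

The characteristic polynomial is
  det(x·I − A) = x^5 - 15*x^4 + 90*x^3 - 270*x^2 + 405*x - 243 = (x - 3)^5

Eigenvalues and multiplicities (the geometric multiplicity of λ is n − rank(A − λI), which equals the number of Jordan blocks for λ):
  λ = 3: algebraic multiplicity = 5, geometric multiplicity = 3

Determining the block sizes for each eigenvalue:
  λ = 3: with am = 5 and gm = 3, the partition is not yet determined (e.g. several partitions of 5 into 3 parts exist). Let N = A − (3)·I. Computing rank(N^1) = 2, rank(N^2) = 0; the number of blocks of size ≥ j is rank(N^{j−1}) − rank(N^j), giving [3, 2]. So we have 2 block(s) of size 2, 1 block(s) of size 1 → block sizes [2, 2, 1]

Assembling the blocks gives a Jordan form
J =
  [3, 1, 0, 0, 0]
  [0, 3, 0, 0, 0]
  [0, 0, 3, 1, 0]
  [0, 0, 0, 3, 0]
  [0, 0, 0, 0, 3]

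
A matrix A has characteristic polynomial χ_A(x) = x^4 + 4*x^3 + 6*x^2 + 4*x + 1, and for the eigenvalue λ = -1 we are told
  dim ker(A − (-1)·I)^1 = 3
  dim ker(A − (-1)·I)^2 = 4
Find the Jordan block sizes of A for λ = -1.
Block sizes for λ = -1: [2, 1, 1]

From the dimensions of kernels of powers, the number of Jordan blocks of size at least j is d_j − d_{j−1} where d_j = dim ker(N^j) (with d_0 = 0). Computing the differences gives [3, 1].
The number of blocks of size exactly k is (#blocks of size ≥ k) − (#blocks of size ≥ k + 1), so the partition is: 2 block(s) of size 1, 1 block(s) of size 2.
In nonincreasing order the block sizes are [2, 1, 1].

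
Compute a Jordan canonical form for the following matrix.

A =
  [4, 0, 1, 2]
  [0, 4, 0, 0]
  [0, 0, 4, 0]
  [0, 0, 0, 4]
J_2(4) ⊕ J_1(4) ⊕ J_1(4)

The characteristic polynomial is
  det(x·I − A) = x^4 - 16*x^3 + 96*x^2 - 256*x + 256 = (x - 4)^4

Eigenvalues and multiplicities (the geometric multiplicity of λ is n − rank(A − λI), which equals the number of Jordan blocks for λ):
  λ = 4: algebraic multiplicity = 4, geometric multiplicity = 3

Determining the block sizes for each eigenvalue:
  λ = 4: 3 blocks summing to 4 forces exactly one block of size 2 and the rest size 1 → block sizes [2, 1, 1]

Assembling the blocks gives a Jordan form
J =
  [4, 1, 0, 0]
  [0, 4, 0, 0]
  [0, 0, 4, 0]
  [0, 0, 0, 4]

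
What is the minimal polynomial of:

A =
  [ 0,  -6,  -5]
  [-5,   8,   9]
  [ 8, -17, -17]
x^3 + 9*x^2 + 27*x + 27

The characteristic polynomial is χ_A(x) = (x + 3)^3, so the eigenvalues are known. The minimal polynomial is
  m_A(x) = Π_λ (x − λ)^{k_λ}
where k_λ is the size of the *largest* Jordan block for λ (equivalently, the smallest k with (A − λI)^k v = 0 for every generalised eigenvector v of λ).

  λ = -3: largest Jordan block has size 3, contributing (x + 3)^3

So m_A(x) = (x + 3)^3 = x^3 + 9*x^2 + 27*x + 27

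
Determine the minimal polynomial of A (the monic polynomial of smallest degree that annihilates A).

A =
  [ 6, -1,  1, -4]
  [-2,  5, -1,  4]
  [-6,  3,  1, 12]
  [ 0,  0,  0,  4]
x^2 - 8*x + 16

The characteristic polynomial is χ_A(x) = (x - 4)^4, so the eigenvalues are known. The minimal polynomial is
  m_A(x) = Π_λ (x − λ)^{k_λ}
where k_λ is the size of the *largest* Jordan block for λ (equivalently, the smallest k with (A − λI)^k v = 0 for every generalised eigenvector v of λ).

  λ = 4: largest Jordan block has size 2, contributing (x − 4)^2

So m_A(x) = (x - 4)^2 = x^2 - 8*x + 16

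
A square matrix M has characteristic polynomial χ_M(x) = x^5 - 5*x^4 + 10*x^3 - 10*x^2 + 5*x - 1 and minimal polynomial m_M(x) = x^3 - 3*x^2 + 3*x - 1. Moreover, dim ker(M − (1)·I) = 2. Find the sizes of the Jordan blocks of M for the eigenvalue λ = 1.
Block sizes for λ = 1: [3, 2]

Step 1 — from the characteristic polynomial, algebraic multiplicity of λ = 1 is 5. From dim ker(M − (1)·I) = 2, there are exactly 2 Jordan blocks for λ = 1.
Step 2 — from the minimal polynomial, the factor (x − 1)^3 tells us the largest block for λ = 1 has size 3.
Step 3 — with total size 5, 2 blocks, and largest block 3, the block sizes (in nonincreasing order) are [3, 2].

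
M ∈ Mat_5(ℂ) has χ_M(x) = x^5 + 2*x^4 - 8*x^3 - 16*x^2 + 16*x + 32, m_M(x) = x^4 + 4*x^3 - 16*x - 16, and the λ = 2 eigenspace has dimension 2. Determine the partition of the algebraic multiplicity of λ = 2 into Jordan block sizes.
Block sizes for λ = 2: [1, 1]

Step 1 — from the characteristic polynomial, algebraic multiplicity of λ = 2 is 2. From dim ker(M − (2)·I) = 2, there are exactly 2 Jordan blocks for λ = 2.
Step 2 — from the minimal polynomial, the factor (x − 2) tells us the largest block for λ = 2 has size 1.
Step 3 — with total size 2, 2 blocks, and largest block 1, the block sizes (in nonincreasing order) are [1, 1].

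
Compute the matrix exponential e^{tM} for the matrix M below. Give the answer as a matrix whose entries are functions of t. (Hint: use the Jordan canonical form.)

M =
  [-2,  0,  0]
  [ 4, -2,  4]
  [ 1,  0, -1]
e^{tM} =
  [exp(-2*t), 0, 0]
  [4*exp(-t) - 4*exp(-2*t), exp(-2*t), 4*exp(-t) - 4*exp(-2*t)]
  [exp(-t) - exp(-2*t), 0, exp(-t)]

Strategy: write M = P · J · P⁻¹ where J is a Jordan canonical form, so e^{tM} = P · e^{tJ} · P⁻¹, and e^{tJ} can be computed block-by-block.

M has Jordan form
J =
  [-2,  0,  0]
  [ 0, -2,  0]
  [ 0,  0, -1]
(up to reordering of blocks).

Per-block formulas:
  For a 1×1 block at λ = -2: exp(t · [-2]) = [e^(-2t)].
  For a 1×1 block at λ = -1: exp(t · [-1]) = [e^(-1t)].

After assembling e^{tJ} and conjugating by P, we get:

e^{tM} =
  [exp(-2*t), 0, 0]
  [4*exp(-t) - 4*exp(-2*t), exp(-2*t), 4*exp(-t) - 4*exp(-2*t)]
  [exp(-t) - exp(-2*t), 0, exp(-t)]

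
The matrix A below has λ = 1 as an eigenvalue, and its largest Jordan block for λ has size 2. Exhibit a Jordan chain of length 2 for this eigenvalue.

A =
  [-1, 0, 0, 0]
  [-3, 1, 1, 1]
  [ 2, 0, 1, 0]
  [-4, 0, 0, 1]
A Jordan chain for λ = 1 of length 2:
v_1 = (0, 1, 0, 0)ᵀ
v_2 = (0, 0, 1, 0)ᵀ

Let N = A − (1)·I. We want v_2 with N^2 v_2 = 0 but N^1 v_2 ≠ 0; then v_{j-1} := N · v_j for j = 2, …, 2.

Pick v_2 = (0, 0, 1, 0)ᵀ.
Then v_1 = N · v_2 = (0, 1, 0, 0)ᵀ.

Sanity check: (A − (1)·I) v_1 = (0, 0, 0, 0)ᵀ = 0. ✓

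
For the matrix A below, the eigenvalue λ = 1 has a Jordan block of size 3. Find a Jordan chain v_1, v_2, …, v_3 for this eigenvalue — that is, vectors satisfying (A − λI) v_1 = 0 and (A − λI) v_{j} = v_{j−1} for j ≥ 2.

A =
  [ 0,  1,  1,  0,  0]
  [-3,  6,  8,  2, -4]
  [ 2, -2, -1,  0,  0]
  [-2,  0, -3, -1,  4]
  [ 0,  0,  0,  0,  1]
A Jordan chain for λ = 1 of length 3:
v_1 = (2, 6, -4, 4, 0)ᵀ
v_2 = (1, 5, -2, 0, 0)ᵀ
v_3 = (0, 1, 0, 0, 0)ᵀ

Let N = A − (1)·I. We want v_3 with N^3 v_3 = 0 but N^2 v_3 ≠ 0; then v_{j-1} := N · v_j for j = 3, …, 2.

Pick v_3 = (0, 1, 0, 0, 0)ᵀ.
Then v_2 = N · v_3 = (1, 5, -2, 0, 0)ᵀ.
Then v_1 = N · v_2 = (2, 6, -4, 4, 0)ᵀ.

Sanity check: (A − (1)·I) v_1 = (0, 0, 0, 0, 0)ᵀ = 0. ✓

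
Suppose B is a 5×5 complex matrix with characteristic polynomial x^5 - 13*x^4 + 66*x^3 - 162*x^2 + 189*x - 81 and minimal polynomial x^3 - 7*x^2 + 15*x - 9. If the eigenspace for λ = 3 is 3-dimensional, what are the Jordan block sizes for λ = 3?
Block sizes for λ = 3: [2, 1, 1]

Step 1 — from the characteristic polynomial, algebraic multiplicity of λ = 3 is 4. From dim ker(B − (3)·I) = 3, there are exactly 3 Jordan blocks for λ = 3.
Step 2 — from the minimal polynomial, the factor (x − 3)^2 tells us the largest block for λ = 3 has size 2.
Step 3 — with total size 4, 3 blocks, and largest block 2, the block sizes (in nonincreasing order) are [2, 1, 1].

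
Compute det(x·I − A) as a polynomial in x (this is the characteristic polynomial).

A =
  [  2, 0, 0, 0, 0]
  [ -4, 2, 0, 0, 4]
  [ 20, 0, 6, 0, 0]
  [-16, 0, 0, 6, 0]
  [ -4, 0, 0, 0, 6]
x^5 - 22*x^4 + 184*x^3 - 720*x^2 + 1296*x - 864

Expanding det(x·I − A) (e.g. by cofactor expansion or by noting that A is similar to its Jordan form J, which has the same characteristic polynomial as A) gives
  χ_A(x) = x^5 - 22*x^4 + 184*x^3 - 720*x^2 + 1296*x - 864
which factors as (x - 6)^3*(x - 2)^2. The eigenvalues (with algebraic multiplicities) are λ = 2 with multiplicity 2, λ = 6 with multiplicity 3.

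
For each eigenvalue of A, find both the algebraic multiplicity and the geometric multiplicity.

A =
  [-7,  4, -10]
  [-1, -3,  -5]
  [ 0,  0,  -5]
λ = -5: alg = 3, geom = 2

Step 1 — factor the characteristic polynomial to read off the algebraic multiplicities:
  χ_A(x) = (x + 5)^3

Step 2 — compute geometric multiplicities via the rank-nullity identity g(λ) = n − rank(A − λI):
  rank(A − (-5)·I) = 1, so dim ker(A − (-5)·I) = n − 1 = 2

Summary:
  λ = -5: algebraic multiplicity = 3, geometric multiplicity = 2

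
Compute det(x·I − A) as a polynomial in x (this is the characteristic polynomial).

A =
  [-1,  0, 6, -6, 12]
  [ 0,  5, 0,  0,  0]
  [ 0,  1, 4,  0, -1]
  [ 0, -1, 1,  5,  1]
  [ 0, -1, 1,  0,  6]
x^5 - 19*x^4 + 130*x^3 - 350*x^2 + 125*x + 625

Expanding det(x·I − A) (e.g. by cofactor expansion or by noting that A is similar to its Jordan form J, which has the same characteristic polynomial as A) gives
  χ_A(x) = x^5 - 19*x^4 + 130*x^3 - 350*x^2 + 125*x + 625
which factors as (x - 5)^4*(x + 1). The eigenvalues (with algebraic multiplicities) are λ = -1 with multiplicity 1, λ = 5 with multiplicity 4.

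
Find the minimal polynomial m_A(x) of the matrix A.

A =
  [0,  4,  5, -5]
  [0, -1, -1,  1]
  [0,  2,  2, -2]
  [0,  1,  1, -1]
x^3

The characteristic polynomial is χ_A(x) = x^4, so the eigenvalues are known. The minimal polynomial is
  m_A(x) = Π_λ (x − λ)^{k_λ}
where k_λ is the size of the *largest* Jordan block for λ (equivalently, the smallest k with (A − λI)^k v = 0 for every generalised eigenvector v of λ).

  λ = 0: largest Jordan block has size 3, contributing (x − 0)^3

So m_A(x) = x^3 = x^3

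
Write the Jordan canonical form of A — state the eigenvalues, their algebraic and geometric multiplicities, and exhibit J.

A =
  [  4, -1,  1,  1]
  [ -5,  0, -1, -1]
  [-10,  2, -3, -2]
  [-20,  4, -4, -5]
J_2(-1) ⊕ J_1(-1) ⊕ J_1(-1)

The characteristic polynomial is
  det(x·I − A) = x^4 + 4*x^3 + 6*x^2 + 4*x + 1 = (x + 1)^4

Eigenvalues and multiplicities (the geometric multiplicity of λ is n − rank(A − λI), which equals the number of Jordan blocks for λ):
  λ = -1: algebraic multiplicity = 4, geometric multiplicity = 3

Determining the block sizes for each eigenvalue:
  λ = -1: 3 blocks summing to 4 forces exactly one block of size 2 and the rest size 1 → block sizes [2, 1, 1]

Assembling the blocks gives a Jordan form
J =
  [-1,  1,  0,  0]
  [ 0, -1,  0,  0]
  [ 0,  0, -1,  0]
  [ 0,  0,  0, -1]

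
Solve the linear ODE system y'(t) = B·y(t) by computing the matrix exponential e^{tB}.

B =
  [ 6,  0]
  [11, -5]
e^{tB} =
  [exp(6*t), 0]
  [exp(6*t) - exp(-5*t), exp(-5*t)]

Strategy: write B = P · J · P⁻¹ where J is a Jordan canonical form, so e^{tB} = P · e^{tJ} · P⁻¹, and e^{tJ} can be computed block-by-block.

B has Jordan form
J =
  [-5, 0]
  [ 0, 6]
(up to reordering of blocks).

Per-block formulas:
  For a 1×1 block at λ = -5: exp(t · [-5]) = [e^(-5t)].
  For a 1×1 block at λ = 6: exp(t · [6]) = [e^(6t)].

After assembling e^{tJ} and conjugating by P, we get:

e^{tB} =
  [exp(6*t), 0]
  [exp(6*t) - exp(-5*t), exp(-5*t)]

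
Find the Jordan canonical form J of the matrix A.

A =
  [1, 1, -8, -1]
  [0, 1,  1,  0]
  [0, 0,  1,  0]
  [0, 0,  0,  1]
J_3(1) ⊕ J_1(1)

The characteristic polynomial is
  det(x·I − A) = x^4 - 4*x^3 + 6*x^2 - 4*x + 1 = (x - 1)^4

Eigenvalues and multiplicities (the geometric multiplicity of λ is n − rank(A − λI), which equals the number of Jordan blocks for λ):
  λ = 1: algebraic multiplicity = 4, geometric multiplicity = 2

Determining the block sizes for each eigenvalue:
  λ = 1: with am = 4 and gm = 2, the partition is not yet determined (e.g. several partitions of 4 into 2 parts exist). Let N = A − (1)·I. Computing rank(N^1) = 2, rank(N^2) = 1, rank(N^3) = 0; the number of blocks of size ≥ j is rank(N^{j−1}) − rank(N^j), giving [2, 1, 1]. So we have 1 block(s) of size 3, 1 block(s) of size 1 → block sizes [3, 1]

Assembling the blocks gives a Jordan form
J =
  [1, 1, 0, 0]
  [0, 1, 1, 0]
  [0, 0, 1, 0]
  [0, 0, 0, 1]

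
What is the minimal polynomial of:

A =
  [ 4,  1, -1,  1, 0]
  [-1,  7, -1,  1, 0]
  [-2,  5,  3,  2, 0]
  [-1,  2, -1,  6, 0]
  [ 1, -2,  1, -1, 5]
x^3 - 15*x^2 + 75*x - 125

The characteristic polynomial is χ_A(x) = (x - 5)^5, so the eigenvalues are known. The minimal polynomial is
  m_A(x) = Π_λ (x − λ)^{k_λ}
where k_λ is the size of the *largest* Jordan block for λ (equivalently, the smallest k with (A − λI)^k v = 0 for every generalised eigenvector v of λ).

  λ = 5: largest Jordan block has size 3, contributing (x − 5)^3

So m_A(x) = (x - 5)^3 = x^3 - 15*x^2 + 75*x - 125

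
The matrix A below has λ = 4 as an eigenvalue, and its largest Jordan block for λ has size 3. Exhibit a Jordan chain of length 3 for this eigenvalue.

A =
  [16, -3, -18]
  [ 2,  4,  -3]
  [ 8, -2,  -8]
A Jordan chain for λ = 4 of length 3:
v_1 = (-6, 0, -4)ᵀ
v_2 = (12, 2, 8)ᵀ
v_3 = (1, 0, 0)ᵀ

Let N = A − (4)·I. We want v_3 with N^3 v_3 = 0 but N^2 v_3 ≠ 0; then v_{j-1} := N · v_j for j = 3, …, 2.

Pick v_3 = (1, 0, 0)ᵀ.
Then v_2 = N · v_3 = (12, 2, 8)ᵀ.
Then v_1 = N · v_2 = (-6, 0, -4)ᵀ.

Sanity check: (A − (4)·I) v_1 = (0, 0, 0)ᵀ = 0. ✓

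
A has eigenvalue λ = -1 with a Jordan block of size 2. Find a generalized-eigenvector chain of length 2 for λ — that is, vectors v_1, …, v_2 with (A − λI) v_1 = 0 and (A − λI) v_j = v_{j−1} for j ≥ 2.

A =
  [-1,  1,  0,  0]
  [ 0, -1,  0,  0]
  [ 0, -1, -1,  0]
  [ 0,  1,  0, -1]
A Jordan chain for λ = -1 of length 2:
v_1 = (1, 0, -1, 1)ᵀ
v_2 = (0, 1, 0, 0)ᵀ

Let N = A − (-1)·I. We want v_2 with N^2 v_2 = 0 but N^1 v_2 ≠ 0; then v_{j-1} := N · v_j for j = 2, …, 2.

Pick v_2 = (0, 1, 0, 0)ᵀ.
Then v_1 = N · v_2 = (1, 0, -1, 1)ᵀ.

Sanity check: (A − (-1)·I) v_1 = (0, 0, 0, 0)ᵀ = 0. ✓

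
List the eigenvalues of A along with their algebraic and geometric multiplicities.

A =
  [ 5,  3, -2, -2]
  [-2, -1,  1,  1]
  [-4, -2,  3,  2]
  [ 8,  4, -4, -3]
λ = 1: alg = 4, geom = 2

Step 1 — factor the characteristic polynomial to read off the algebraic multiplicities:
  χ_A(x) = (x - 1)^4

Step 2 — compute geometric multiplicities via the rank-nullity identity g(λ) = n − rank(A − λI):
  rank(A − (1)·I) = 2, so dim ker(A − (1)·I) = n − 2 = 2

Summary:
  λ = 1: algebraic multiplicity = 4, geometric multiplicity = 2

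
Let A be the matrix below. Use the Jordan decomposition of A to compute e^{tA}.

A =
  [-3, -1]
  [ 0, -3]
e^{tA} =
  [exp(-3*t), -t*exp(-3*t)]
  [0, exp(-3*t)]

Strategy: write A = P · J · P⁻¹ where J is a Jordan canonical form, so e^{tA} = P · e^{tJ} · P⁻¹, and e^{tJ} can be computed block-by-block.

A has Jordan form
J =
  [-3,  1]
  [ 0, -3]
(up to reordering of blocks).

Per-block formulas:
  For a 2×2 Jordan block J_2(-3): exp(t · J_2(-3)) = e^(-3t)·(I + t·N), where N is the 2×2 nilpotent shift.

After assembling e^{tJ} and conjugating by P, we get:

e^{tA} =
  [exp(-3*t), -t*exp(-3*t)]
  [0, exp(-3*t)]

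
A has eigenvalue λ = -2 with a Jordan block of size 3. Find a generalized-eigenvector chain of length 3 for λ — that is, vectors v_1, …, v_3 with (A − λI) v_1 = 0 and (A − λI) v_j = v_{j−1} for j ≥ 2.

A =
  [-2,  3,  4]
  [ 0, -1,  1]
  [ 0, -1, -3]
A Jordan chain for λ = -2 of length 3:
v_1 = (-1, 0, 0)ᵀ
v_2 = (3, 1, -1)ᵀ
v_3 = (0, 1, 0)ᵀ

Let N = A − (-2)·I. We want v_3 with N^3 v_3 = 0 but N^2 v_3 ≠ 0; then v_{j-1} := N · v_j for j = 3, …, 2.

Pick v_3 = (0, 1, 0)ᵀ.
Then v_2 = N · v_3 = (3, 1, -1)ᵀ.
Then v_1 = N · v_2 = (-1, 0, 0)ᵀ.

Sanity check: (A − (-2)·I) v_1 = (0, 0, 0)ᵀ = 0. ✓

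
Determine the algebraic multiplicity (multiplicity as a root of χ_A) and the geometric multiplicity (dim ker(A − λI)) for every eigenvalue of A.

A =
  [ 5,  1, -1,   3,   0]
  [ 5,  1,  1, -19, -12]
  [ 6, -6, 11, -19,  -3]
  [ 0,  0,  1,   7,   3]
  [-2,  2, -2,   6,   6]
λ = 6: alg = 5, geom = 3

Step 1 — factor the characteristic polynomial to read off the algebraic multiplicities:
  χ_A(x) = (x - 6)^5

Step 2 — compute geometric multiplicities via the rank-nullity identity g(λ) = n − rank(A − λI):
  rank(A − (6)·I) = 2, so dim ker(A − (6)·I) = n − 2 = 3

Summary:
  λ = 6: algebraic multiplicity = 5, geometric multiplicity = 3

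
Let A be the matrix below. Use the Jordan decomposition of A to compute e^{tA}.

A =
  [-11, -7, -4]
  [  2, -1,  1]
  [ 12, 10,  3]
e^{tA} =
  [t^2*exp(-3*t) - 8*t*exp(-3*t) + exp(-3*t), t^2*exp(-3*t) - 7*t*exp(-3*t), t^2*exp(-3*t)/2 - 4*t*exp(-3*t)]
  [2*t*exp(-3*t), 2*t*exp(-3*t) + exp(-3*t), t*exp(-3*t)]
  [-2*t^2*exp(-3*t) + 12*t*exp(-3*t), -2*t^2*exp(-3*t) + 10*t*exp(-3*t), -t^2*exp(-3*t) + 6*t*exp(-3*t) + exp(-3*t)]

Strategy: write A = P · J · P⁻¹ where J is a Jordan canonical form, so e^{tA} = P · e^{tJ} · P⁻¹, and e^{tJ} can be computed block-by-block.

A has Jordan form
J =
  [-3,  1,  0]
  [ 0, -3,  1]
  [ 0,  0, -3]
(up to reordering of blocks).

Per-block formulas:
  For a 3×3 Jordan block J_3(-3): exp(t · J_3(-3)) = e^(-3t)·(I + t·N + (t^2/2)·N^2), where N is the 3×3 nilpotent shift.

After assembling e^{tJ} and conjugating by P, we get:

e^{tA} =
  [t^2*exp(-3*t) - 8*t*exp(-3*t) + exp(-3*t), t^2*exp(-3*t) - 7*t*exp(-3*t), t^2*exp(-3*t)/2 - 4*t*exp(-3*t)]
  [2*t*exp(-3*t), 2*t*exp(-3*t) + exp(-3*t), t*exp(-3*t)]
  [-2*t^2*exp(-3*t) + 12*t*exp(-3*t), -2*t^2*exp(-3*t) + 10*t*exp(-3*t), -t^2*exp(-3*t) + 6*t*exp(-3*t) + exp(-3*t)]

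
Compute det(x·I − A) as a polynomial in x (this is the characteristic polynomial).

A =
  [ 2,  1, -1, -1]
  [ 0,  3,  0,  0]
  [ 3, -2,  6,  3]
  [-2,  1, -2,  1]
x^4 - 12*x^3 + 54*x^2 - 108*x + 81

Expanding det(x·I − A) (e.g. by cofactor expansion or by noting that A is similar to its Jordan form J, which has the same characteristic polynomial as A) gives
  χ_A(x) = x^4 - 12*x^3 + 54*x^2 - 108*x + 81
which factors as (x - 3)^4. The eigenvalues (with algebraic multiplicities) are λ = 3 with multiplicity 4.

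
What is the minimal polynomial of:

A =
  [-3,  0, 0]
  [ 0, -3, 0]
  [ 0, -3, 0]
x^2 + 3*x

The characteristic polynomial is χ_A(x) = x*(x + 3)^2, so the eigenvalues are known. The minimal polynomial is
  m_A(x) = Π_λ (x − λ)^{k_λ}
where k_λ is the size of the *largest* Jordan block for λ (equivalently, the smallest k with (A − λI)^k v = 0 for every generalised eigenvector v of λ).

  λ = -3: largest Jordan block has size 1, contributing (x + 3)
  λ = 0: largest Jordan block has size 1, contributing (x − 0)

So m_A(x) = x*(x + 3) = x^2 + 3*x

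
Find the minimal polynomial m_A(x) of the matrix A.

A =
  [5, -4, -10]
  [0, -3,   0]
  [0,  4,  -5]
x^3 + 3*x^2 - 25*x - 75

The characteristic polynomial is χ_A(x) = (x - 5)*(x + 3)*(x + 5), so the eigenvalues are known. The minimal polynomial is
  m_A(x) = Π_λ (x − λ)^{k_λ}
where k_λ is the size of the *largest* Jordan block for λ (equivalently, the smallest k with (A − λI)^k v = 0 for every generalised eigenvector v of λ).

  λ = -5: largest Jordan block has size 1, contributing (x + 5)
  λ = -3: largest Jordan block has size 1, contributing (x + 3)
  λ = 5: largest Jordan block has size 1, contributing (x − 5)

So m_A(x) = (x - 5)*(x + 3)*(x + 5) = x^3 + 3*x^2 - 25*x - 75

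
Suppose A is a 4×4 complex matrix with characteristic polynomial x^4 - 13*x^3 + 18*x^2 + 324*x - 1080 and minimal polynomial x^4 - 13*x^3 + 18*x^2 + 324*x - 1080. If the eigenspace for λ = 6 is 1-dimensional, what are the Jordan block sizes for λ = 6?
Block sizes for λ = 6: [3]

Step 1 — from the characteristic polynomial, algebraic multiplicity of λ = 6 is 3. From dim ker(A − (6)·I) = 1, there are exactly 1 Jordan blocks for λ = 6.
Step 2 — from the minimal polynomial, the factor (x − 6)^3 tells us the largest block for λ = 6 has size 3.
Step 3 — with total size 3, 1 blocks, and largest block 3, the block sizes (in nonincreasing order) are [3].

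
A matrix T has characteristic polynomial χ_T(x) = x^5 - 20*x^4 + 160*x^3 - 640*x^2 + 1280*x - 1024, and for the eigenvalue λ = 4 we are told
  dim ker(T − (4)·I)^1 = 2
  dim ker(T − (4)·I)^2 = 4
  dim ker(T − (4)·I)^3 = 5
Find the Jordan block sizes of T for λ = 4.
Block sizes for λ = 4: [3, 2]

From the dimensions of kernels of powers, the number of Jordan blocks of size at least j is d_j − d_{j−1} where d_j = dim ker(N^j) (with d_0 = 0). Computing the differences gives [2, 2, 1].
The number of blocks of size exactly k is (#blocks of size ≥ k) − (#blocks of size ≥ k + 1), so the partition is: 1 block(s) of size 2, 1 block(s) of size 3.
In nonincreasing order the block sizes are [3, 2].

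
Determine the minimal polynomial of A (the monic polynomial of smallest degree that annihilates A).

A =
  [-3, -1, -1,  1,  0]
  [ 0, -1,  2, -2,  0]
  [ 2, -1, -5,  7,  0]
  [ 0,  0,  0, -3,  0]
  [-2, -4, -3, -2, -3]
x^3 + 9*x^2 + 27*x + 27

The characteristic polynomial is χ_A(x) = (x + 3)^5, so the eigenvalues are known. The minimal polynomial is
  m_A(x) = Π_λ (x − λ)^{k_λ}
where k_λ is the size of the *largest* Jordan block for λ (equivalently, the smallest k with (A − λI)^k v = 0 for every generalised eigenvector v of λ).

  λ = -3: largest Jordan block has size 3, contributing (x + 3)^3

So m_A(x) = (x + 3)^3 = x^3 + 9*x^2 + 27*x + 27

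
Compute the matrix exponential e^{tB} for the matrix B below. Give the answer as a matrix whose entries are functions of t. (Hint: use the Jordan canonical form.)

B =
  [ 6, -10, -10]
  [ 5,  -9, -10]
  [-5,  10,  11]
e^{tB} =
  [exp(6*t), -2*exp(6*t) + 2*exp(t), -2*exp(6*t) + 2*exp(t)]
  [exp(6*t) - exp(t), -2*exp(6*t) + 3*exp(t), -2*exp(6*t) + 2*exp(t)]
  [-exp(6*t) + exp(t), 2*exp(6*t) - 2*exp(t), 2*exp(6*t) - exp(t)]

Strategy: write B = P · J · P⁻¹ where J is a Jordan canonical form, so e^{tB} = P · e^{tJ} · P⁻¹, and e^{tJ} can be computed block-by-block.

B has Jordan form
J =
  [1, 0, 0]
  [0, 1, 0]
  [0, 0, 6]
(up to reordering of blocks).

Per-block formulas:
  For a 1×1 block at λ = 6: exp(t · [6]) = [e^(6t)].
  For a 1×1 block at λ = 1: exp(t · [1]) = [e^(1t)].

After assembling e^{tJ} and conjugating by P, we get:

e^{tB} =
  [exp(6*t), -2*exp(6*t) + 2*exp(t), -2*exp(6*t) + 2*exp(t)]
  [exp(6*t) - exp(t), -2*exp(6*t) + 3*exp(t), -2*exp(6*t) + 2*exp(t)]
  [-exp(6*t) + exp(t), 2*exp(6*t) - 2*exp(t), 2*exp(6*t) - exp(t)]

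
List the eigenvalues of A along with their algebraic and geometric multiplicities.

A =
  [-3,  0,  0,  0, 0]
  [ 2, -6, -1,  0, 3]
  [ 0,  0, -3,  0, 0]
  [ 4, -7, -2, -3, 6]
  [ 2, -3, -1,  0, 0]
λ = -3: alg = 5, geom = 3

Step 1 — factor the characteristic polynomial to read off the algebraic multiplicities:
  χ_A(x) = (x + 3)^5

Step 2 — compute geometric multiplicities via the rank-nullity identity g(λ) = n − rank(A − λI):
  rank(A − (-3)·I) = 2, so dim ker(A − (-3)·I) = n − 2 = 3

Summary:
  λ = -3: algebraic multiplicity = 5, geometric multiplicity = 3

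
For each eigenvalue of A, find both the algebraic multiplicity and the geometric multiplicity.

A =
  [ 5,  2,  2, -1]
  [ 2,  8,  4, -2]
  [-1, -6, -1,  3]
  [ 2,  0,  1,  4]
λ = 4: alg = 4, geom = 2

Step 1 — factor the characteristic polynomial to read off the algebraic multiplicities:
  χ_A(x) = (x - 4)^4

Step 2 — compute geometric multiplicities via the rank-nullity identity g(λ) = n − rank(A − λI):
  rank(A − (4)·I) = 2, so dim ker(A − (4)·I) = n − 2 = 2

Summary:
  λ = 4: algebraic multiplicity = 4, geometric multiplicity = 2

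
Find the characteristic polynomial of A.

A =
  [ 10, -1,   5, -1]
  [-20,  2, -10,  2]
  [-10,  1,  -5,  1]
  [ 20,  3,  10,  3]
x^4 - 10*x^3 + 25*x^2

Expanding det(x·I − A) (e.g. by cofactor expansion or by noting that A is similar to its Jordan form J, which has the same characteristic polynomial as A) gives
  χ_A(x) = x^4 - 10*x^3 + 25*x^2
which factors as x^2*(x - 5)^2. The eigenvalues (with algebraic multiplicities) are λ = 0 with multiplicity 2, λ = 5 with multiplicity 2.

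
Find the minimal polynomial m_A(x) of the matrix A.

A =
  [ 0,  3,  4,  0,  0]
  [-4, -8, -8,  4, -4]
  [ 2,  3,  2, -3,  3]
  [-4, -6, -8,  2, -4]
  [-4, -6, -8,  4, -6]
x^2 + 4*x + 4

The characteristic polynomial is χ_A(x) = (x + 2)^5, so the eigenvalues are known. The minimal polynomial is
  m_A(x) = Π_λ (x − λ)^{k_λ}
where k_λ is the size of the *largest* Jordan block for λ (equivalently, the smallest k with (A − λI)^k v = 0 for every generalised eigenvector v of λ).

  λ = -2: largest Jordan block has size 2, contributing (x + 2)^2

So m_A(x) = (x + 2)^2 = x^2 + 4*x + 4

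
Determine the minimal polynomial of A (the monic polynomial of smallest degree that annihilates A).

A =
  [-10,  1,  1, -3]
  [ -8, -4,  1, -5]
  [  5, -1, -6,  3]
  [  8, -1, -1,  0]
x^3 + 15*x^2 + 75*x + 125

The characteristic polynomial is χ_A(x) = (x + 5)^4, so the eigenvalues are known. The minimal polynomial is
  m_A(x) = Π_λ (x − λ)^{k_λ}
where k_λ is the size of the *largest* Jordan block for λ (equivalently, the smallest k with (A − λI)^k v = 0 for every generalised eigenvector v of λ).

  λ = -5: largest Jordan block has size 3, contributing (x + 5)^3

So m_A(x) = (x + 5)^3 = x^3 + 15*x^2 + 75*x + 125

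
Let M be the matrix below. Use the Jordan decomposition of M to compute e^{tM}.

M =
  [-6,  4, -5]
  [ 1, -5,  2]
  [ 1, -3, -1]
e^{tM} =
  [3*t^2*exp(-4*t)/2 - 2*t*exp(-4*t) + exp(-4*t), 3*t^2*exp(-4*t)/2 + 4*t*exp(-4*t), 3*t^2*exp(-4*t)/2 - 5*t*exp(-4*t)]
  [-t^2*exp(-4*t)/2 + t*exp(-4*t), -t^2*exp(-4*t)/2 - t*exp(-4*t) + exp(-4*t), -t^2*exp(-4*t)/2 + 2*t*exp(-4*t)]
  [-t^2*exp(-4*t) + t*exp(-4*t), -t^2*exp(-4*t) - 3*t*exp(-4*t), -t^2*exp(-4*t) + 3*t*exp(-4*t) + exp(-4*t)]

Strategy: write M = P · J · P⁻¹ where J is a Jordan canonical form, so e^{tM} = P · e^{tJ} · P⁻¹, and e^{tJ} can be computed block-by-block.

M has Jordan form
J =
  [-4,  1,  0]
  [ 0, -4,  1]
  [ 0,  0, -4]
(up to reordering of blocks).

Per-block formulas:
  For a 3×3 Jordan block J_3(-4): exp(t · J_3(-4)) = e^(-4t)·(I + t·N + (t^2/2)·N^2), where N is the 3×3 nilpotent shift.

After assembling e^{tJ} and conjugating by P, we get:

e^{tM} =
  [3*t^2*exp(-4*t)/2 - 2*t*exp(-4*t) + exp(-4*t), 3*t^2*exp(-4*t)/2 + 4*t*exp(-4*t), 3*t^2*exp(-4*t)/2 - 5*t*exp(-4*t)]
  [-t^2*exp(-4*t)/2 + t*exp(-4*t), -t^2*exp(-4*t)/2 - t*exp(-4*t) + exp(-4*t), -t^2*exp(-4*t)/2 + 2*t*exp(-4*t)]
  [-t^2*exp(-4*t) + t*exp(-4*t), -t^2*exp(-4*t) - 3*t*exp(-4*t), -t^2*exp(-4*t) + 3*t*exp(-4*t) + exp(-4*t)]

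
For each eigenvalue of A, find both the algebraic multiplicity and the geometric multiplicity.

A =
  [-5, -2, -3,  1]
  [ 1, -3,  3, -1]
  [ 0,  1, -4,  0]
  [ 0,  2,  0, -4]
λ = -4: alg = 4, geom = 2

Step 1 — factor the characteristic polynomial to read off the algebraic multiplicities:
  χ_A(x) = (x + 4)^4

Step 2 — compute geometric multiplicities via the rank-nullity identity g(λ) = n − rank(A − λI):
  rank(A − (-4)·I) = 2, so dim ker(A − (-4)·I) = n − 2 = 2

Summary:
  λ = -4: algebraic multiplicity = 4, geometric multiplicity = 2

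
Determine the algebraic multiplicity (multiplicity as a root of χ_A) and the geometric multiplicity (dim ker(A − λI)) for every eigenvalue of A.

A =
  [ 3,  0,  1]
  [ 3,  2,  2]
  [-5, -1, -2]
λ = 1: alg = 3, geom = 1

Step 1 — factor the characteristic polynomial to read off the algebraic multiplicities:
  χ_A(x) = (x - 1)^3

Step 2 — compute geometric multiplicities via the rank-nullity identity g(λ) = n − rank(A − λI):
  rank(A − (1)·I) = 2, so dim ker(A − (1)·I) = n − 2 = 1

Summary:
  λ = 1: algebraic multiplicity = 3, geometric multiplicity = 1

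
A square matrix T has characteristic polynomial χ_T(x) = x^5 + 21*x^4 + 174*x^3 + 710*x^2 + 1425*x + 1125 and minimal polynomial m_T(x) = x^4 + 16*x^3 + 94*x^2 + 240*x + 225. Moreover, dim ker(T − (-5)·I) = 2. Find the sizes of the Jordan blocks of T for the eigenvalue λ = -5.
Block sizes for λ = -5: [2, 1]

Step 1 — from the characteristic polynomial, algebraic multiplicity of λ = -5 is 3. From dim ker(T − (-5)·I) = 2, there are exactly 2 Jordan blocks for λ = -5.
Step 2 — from the minimal polynomial, the factor (x + 5)^2 tells us the largest block for λ = -5 has size 2.
Step 3 — with total size 3, 2 blocks, and largest block 2, the block sizes (in nonincreasing order) are [2, 1].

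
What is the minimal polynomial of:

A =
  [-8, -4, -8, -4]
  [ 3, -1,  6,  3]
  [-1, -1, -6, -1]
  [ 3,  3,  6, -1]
x^2 + 8*x + 16

The characteristic polynomial is χ_A(x) = (x + 4)^4, so the eigenvalues are known. The minimal polynomial is
  m_A(x) = Π_λ (x − λ)^{k_λ}
where k_λ is the size of the *largest* Jordan block for λ (equivalently, the smallest k with (A − λI)^k v = 0 for every generalised eigenvector v of λ).

  λ = -4: largest Jordan block has size 2, contributing (x + 4)^2

So m_A(x) = (x + 4)^2 = x^2 + 8*x + 16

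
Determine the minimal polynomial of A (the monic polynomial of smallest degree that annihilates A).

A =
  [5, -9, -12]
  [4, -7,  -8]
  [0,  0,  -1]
x^2 + 2*x + 1

The characteristic polynomial is χ_A(x) = (x + 1)^3, so the eigenvalues are known. The minimal polynomial is
  m_A(x) = Π_λ (x − λ)^{k_λ}
where k_λ is the size of the *largest* Jordan block for λ (equivalently, the smallest k with (A − λI)^k v = 0 for every generalised eigenvector v of λ).

  λ = -1: largest Jordan block has size 2, contributing (x + 1)^2

So m_A(x) = (x + 1)^2 = x^2 + 2*x + 1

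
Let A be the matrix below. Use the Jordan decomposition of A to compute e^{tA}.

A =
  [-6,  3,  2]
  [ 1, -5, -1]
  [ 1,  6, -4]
e^{tA} =
  [3*t^2*exp(-5*t) - t*exp(-5*t) + exp(-5*t), 9*t^2*exp(-5*t)/2 + 3*t*exp(-5*t), -3*t^2*exp(-5*t)/2 + 2*t*exp(-5*t)]
  [-t^2*exp(-5*t) + t*exp(-5*t), -3*t^2*exp(-5*t)/2 + exp(-5*t), t^2*exp(-5*t)/2 - t*exp(-5*t)]
  [3*t^2*exp(-5*t) + t*exp(-5*t), 9*t^2*exp(-5*t)/2 + 6*t*exp(-5*t), -3*t^2*exp(-5*t)/2 + t*exp(-5*t) + exp(-5*t)]

Strategy: write A = P · J · P⁻¹ where J is a Jordan canonical form, so e^{tA} = P · e^{tJ} · P⁻¹, and e^{tJ} can be computed block-by-block.

A has Jordan form
J =
  [-5,  1,  0]
  [ 0, -5,  1]
  [ 0,  0, -5]
(up to reordering of blocks).

Per-block formulas:
  For a 3×3 Jordan block J_3(-5): exp(t · J_3(-5)) = e^(-5t)·(I + t·N + (t^2/2)·N^2), where N is the 3×3 nilpotent shift.

After assembling e^{tJ} and conjugating by P, we get:

e^{tA} =
  [3*t^2*exp(-5*t) - t*exp(-5*t) + exp(-5*t), 9*t^2*exp(-5*t)/2 + 3*t*exp(-5*t), -3*t^2*exp(-5*t)/2 + 2*t*exp(-5*t)]
  [-t^2*exp(-5*t) + t*exp(-5*t), -3*t^2*exp(-5*t)/2 + exp(-5*t), t^2*exp(-5*t)/2 - t*exp(-5*t)]
  [3*t^2*exp(-5*t) + t*exp(-5*t), 9*t^2*exp(-5*t)/2 + 6*t*exp(-5*t), -3*t^2*exp(-5*t)/2 + t*exp(-5*t) + exp(-5*t)]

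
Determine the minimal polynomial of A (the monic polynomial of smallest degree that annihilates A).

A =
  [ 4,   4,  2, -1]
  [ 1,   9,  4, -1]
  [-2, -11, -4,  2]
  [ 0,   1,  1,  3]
x^3 - 9*x^2 + 27*x - 27

The characteristic polynomial is χ_A(x) = (x - 3)^4, so the eigenvalues are known. The minimal polynomial is
  m_A(x) = Π_λ (x − λ)^{k_λ}
where k_λ is the size of the *largest* Jordan block for λ (equivalently, the smallest k with (A − λI)^k v = 0 for every generalised eigenvector v of λ).

  λ = 3: largest Jordan block has size 3, contributing (x − 3)^3

So m_A(x) = (x - 3)^3 = x^3 - 9*x^2 + 27*x - 27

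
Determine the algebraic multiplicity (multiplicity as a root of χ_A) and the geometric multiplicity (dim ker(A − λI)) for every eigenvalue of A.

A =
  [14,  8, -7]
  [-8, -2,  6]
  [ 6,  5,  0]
λ = 4: alg = 3, geom = 1

Step 1 — factor the characteristic polynomial to read off the algebraic multiplicities:
  χ_A(x) = (x - 4)^3

Step 2 — compute geometric multiplicities via the rank-nullity identity g(λ) = n − rank(A − λI):
  rank(A − (4)·I) = 2, so dim ker(A − (4)·I) = n − 2 = 1

Summary:
  λ = 4: algebraic multiplicity = 3, geometric multiplicity = 1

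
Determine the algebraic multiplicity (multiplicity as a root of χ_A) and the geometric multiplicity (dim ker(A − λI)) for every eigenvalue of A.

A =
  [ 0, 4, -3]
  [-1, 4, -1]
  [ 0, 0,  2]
λ = 2: alg = 3, geom = 1

Step 1 — factor the characteristic polynomial to read off the algebraic multiplicities:
  χ_A(x) = (x - 2)^3

Step 2 — compute geometric multiplicities via the rank-nullity identity g(λ) = n − rank(A − λI):
  rank(A − (2)·I) = 2, so dim ker(A − (2)·I) = n − 2 = 1

Summary:
  λ = 2: algebraic multiplicity = 3, geometric multiplicity = 1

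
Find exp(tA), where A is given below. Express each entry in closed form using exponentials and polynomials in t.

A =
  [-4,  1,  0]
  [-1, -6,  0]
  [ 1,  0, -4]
e^{tA} =
  [t*exp(-5*t) + exp(-5*t), t*exp(-5*t), 0]
  [-t*exp(-5*t), -t*exp(-5*t) + exp(-5*t), 0]
  [-t*exp(-5*t) + 2*exp(-4*t) - 2*exp(-5*t), -t*exp(-5*t) + exp(-4*t) - exp(-5*t), exp(-4*t)]

Strategy: write A = P · J · P⁻¹ where J is a Jordan canonical form, so e^{tA} = P · e^{tJ} · P⁻¹, and e^{tJ} can be computed block-by-block.

A has Jordan form
J =
  [-5,  1,  0]
  [ 0, -5,  0]
  [ 0,  0, -4]
(up to reordering of blocks).

Per-block formulas:
  For a 2×2 Jordan block J_2(-5): exp(t · J_2(-5)) = e^(-5t)·(I + t·N), where N is the 2×2 nilpotent shift.
  For a 1×1 block at λ = -4: exp(t · [-4]) = [e^(-4t)].

After assembling e^{tJ} and conjugating by P, we get:

e^{tA} =
  [t*exp(-5*t) + exp(-5*t), t*exp(-5*t), 0]
  [-t*exp(-5*t), -t*exp(-5*t) + exp(-5*t), 0]
  [-t*exp(-5*t) + 2*exp(-4*t) - 2*exp(-5*t), -t*exp(-5*t) + exp(-4*t) - exp(-5*t), exp(-4*t)]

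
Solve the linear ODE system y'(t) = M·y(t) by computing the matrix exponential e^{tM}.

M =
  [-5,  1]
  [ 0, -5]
e^{tM} =
  [exp(-5*t), t*exp(-5*t)]
  [0, exp(-5*t)]

Strategy: write M = P · J · P⁻¹ where J is a Jordan canonical form, so e^{tM} = P · e^{tJ} · P⁻¹, and e^{tJ} can be computed block-by-block.

M has Jordan form
J =
  [-5,  1]
  [ 0, -5]
(up to reordering of blocks).

Per-block formulas:
  For a 2×2 Jordan block J_2(-5): exp(t · J_2(-5)) = e^(-5t)·(I + t·N), where N is the 2×2 nilpotent shift.

After assembling e^{tJ} and conjugating by P, we get:

e^{tM} =
  [exp(-5*t), t*exp(-5*t)]
  [0, exp(-5*t)]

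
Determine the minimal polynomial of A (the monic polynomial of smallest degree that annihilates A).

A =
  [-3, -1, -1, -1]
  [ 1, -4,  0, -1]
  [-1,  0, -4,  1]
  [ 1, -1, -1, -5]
x^2 + 8*x + 16

The characteristic polynomial is χ_A(x) = (x + 4)^4, so the eigenvalues are known. The minimal polynomial is
  m_A(x) = Π_λ (x − λ)^{k_λ}
where k_λ is the size of the *largest* Jordan block for λ (equivalently, the smallest k with (A − λI)^k v = 0 for every generalised eigenvector v of λ).

  λ = -4: largest Jordan block has size 2, contributing (x + 4)^2

So m_A(x) = (x + 4)^2 = x^2 + 8*x + 16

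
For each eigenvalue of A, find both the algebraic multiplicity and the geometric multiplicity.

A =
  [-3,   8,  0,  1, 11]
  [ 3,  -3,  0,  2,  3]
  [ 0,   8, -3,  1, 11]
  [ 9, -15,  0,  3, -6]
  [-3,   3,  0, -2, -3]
λ = -3: alg = 3, geom = 2; λ = 0: alg = 2, geom = 1

Step 1 — factor the characteristic polynomial to read off the algebraic multiplicities:
  χ_A(x) = x^2*(x + 3)^3

Step 2 — compute geometric multiplicities via the rank-nullity identity g(λ) = n − rank(A − λI):
  rank(A − (-3)·I) = 3, so dim ker(A − (-3)·I) = n − 3 = 2
  rank(A − (0)·I) = 4, so dim ker(A − (0)·I) = n − 4 = 1

Summary:
  λ = -3: algebraic multiplicity = 3, geometric multiplicity = 2
  λ = 0: algebraic multiplicity = 2, geometric multiplicity = 1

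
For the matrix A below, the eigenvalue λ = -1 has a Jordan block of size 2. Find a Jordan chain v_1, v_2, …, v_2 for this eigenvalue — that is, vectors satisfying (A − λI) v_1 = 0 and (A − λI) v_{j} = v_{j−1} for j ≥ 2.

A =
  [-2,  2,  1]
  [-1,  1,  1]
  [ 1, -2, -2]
A Jordan chain for λ = -1 of length 2:
v_1 = (-1, -1, 1)ᵀ
v_2 = (1, 0, 0)ᵀ

Let N = A − (-1)·I. We want v_2 with N^2 v_2 = 0 but N^1 v_2 ≠ 0; then v_{j-1} := N · v_j for j = 2, …, 2.

Pick v_2 = (1, 0, 0)ᵀ.
Then v_1 = N · v_2 = (-1, -1, 1)ᵀ.

Sanity check: (A − (-1)·I) v_1 = (0, 0, 0)ᵀ = 0. ✓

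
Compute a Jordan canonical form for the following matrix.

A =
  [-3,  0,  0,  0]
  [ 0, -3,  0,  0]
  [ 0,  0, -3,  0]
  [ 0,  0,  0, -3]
J_1(-3) ⊕ J_1(-3) ⊕ J_1(-3) ⊕ J_1(-3)

The characteristic polynomial is
  det(x·I − A) = x^4 + 12*x^3 + 54*x^2 + 108*x + 81 = (x + 3)^4

Eigenvalues and multiplicities (the geometric multiplicity of λ is n − rank(A − λI), which equals the number of Jordan blocks for λ):
  λ = -3: algebraic multiplicity = 4, geometric multiplicity = 4

Determining the block sizes for each eigenvalue:
  λ = -3: gm = am = 4, so every block has size 1 → block sizes [1, 1, 1, 1]

Assembling the blocks gives a Jordan form
J =
  [-3,  0,  0,  0]
  [ 0, -3,  0,  0]
  [ 0,  0, -3,  0]
  [ 0,  0,  0, -3]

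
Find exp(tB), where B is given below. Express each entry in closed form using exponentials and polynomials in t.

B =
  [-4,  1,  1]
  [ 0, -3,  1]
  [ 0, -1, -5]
e^{tB} =
  [exp(-4*t), t*exp(-4*t), t*exp(-4*t)]
  [0, t*exp(-4*t) + exp(-4*t), t*exp(-4*t)]
  [0, -t*exp(-4*t), -t*exp(-4*t) + exp(-4*t)]

Strategy: write B = P · J · P⁻¹ where J is a Jordan canonical form, so e^{tB} = P · e^{tJ} · P⁻¹, and e^{tJ} can be computed block-by-block.

B has Jordan form
J =
  [-4,  1,  0]
  [ 0, -4,  0]
  [ 0,  0, -4]
(up to reordering of blocks).

Per-block formulas:
  For a 2×2 Jordan block J_2(-4): exp(t · J_2(-4)) = e^(-4t)·(I + t·N), where N is the 2×2 nilpotent shift.
  For a 1×1 block at λ = -4: exp(t · [-4]) = [e^(-4t)].

After assembling e^{tJ} and conjugating by P, we get:

e^{tB} =
  [exp(-4*t), t*exp(-4*t), t*exp(-4*t)]
  [0, t*exp(-4*t) + exp(-4*t), t*exp(-4*t)]
  [0, -t*exp(-4*t), -t*exp(-4*t) + exp(-4*t)]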